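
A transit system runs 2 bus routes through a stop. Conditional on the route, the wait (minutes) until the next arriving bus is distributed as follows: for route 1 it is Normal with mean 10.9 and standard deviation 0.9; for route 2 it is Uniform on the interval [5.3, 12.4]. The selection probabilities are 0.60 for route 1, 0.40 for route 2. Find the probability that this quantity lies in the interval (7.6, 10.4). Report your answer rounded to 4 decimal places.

Conditional on each route, P(7.6 < X < 10.4): 1: 0.289134; 2: 0.394366.
By total probability, P(7.6 < X < 10.4) = 0.6·0.289134 + 0.4·0.394366 = 0.331227.

0.3312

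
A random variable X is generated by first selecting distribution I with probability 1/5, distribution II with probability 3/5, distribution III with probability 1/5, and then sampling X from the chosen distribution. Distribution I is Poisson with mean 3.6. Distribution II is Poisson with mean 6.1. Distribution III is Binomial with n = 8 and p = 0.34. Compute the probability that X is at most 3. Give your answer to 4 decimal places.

Conditional on each component, P(X ≤ 3): I: 0.515216; II: 0.142501; III: 0.72756.
By total probability, P(X ≤ 3) = 0.2·0.515216 + 0.6·0.142501 + 0.2·0.72756 = 0.334056.

0.3341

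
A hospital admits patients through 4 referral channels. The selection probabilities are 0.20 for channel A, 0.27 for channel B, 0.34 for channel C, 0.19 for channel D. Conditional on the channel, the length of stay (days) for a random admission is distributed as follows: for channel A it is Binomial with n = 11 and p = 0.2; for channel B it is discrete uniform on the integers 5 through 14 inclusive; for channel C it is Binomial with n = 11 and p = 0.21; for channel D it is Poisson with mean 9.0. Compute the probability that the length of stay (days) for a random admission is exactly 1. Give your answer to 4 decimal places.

Conditional on each channel, P(X = 1): A: 0.236223; B: 0; C: 0.218717; D: 0.00111069.
By total probability, P(X = 1) = 0.2·0.236223 + 0.27·0 + 0.34·0.218717 + 0.19·0.00111069 = 0.12182.

0.1218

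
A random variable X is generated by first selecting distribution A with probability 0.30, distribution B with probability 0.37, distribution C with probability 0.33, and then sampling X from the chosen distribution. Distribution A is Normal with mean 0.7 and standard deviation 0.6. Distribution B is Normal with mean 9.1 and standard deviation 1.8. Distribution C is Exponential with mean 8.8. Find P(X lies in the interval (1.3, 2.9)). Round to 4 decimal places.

0.0950

Conditional on each component, P(1.3 < X < 2.9): A: 0.158532; B: 0.000278774; C: 0.143416.
By total probability, P(1.3 < X < 2.9) = 0.3·0.158532 + 0.37·0.000278774 + 0.33·0.143416 = 0.0949901.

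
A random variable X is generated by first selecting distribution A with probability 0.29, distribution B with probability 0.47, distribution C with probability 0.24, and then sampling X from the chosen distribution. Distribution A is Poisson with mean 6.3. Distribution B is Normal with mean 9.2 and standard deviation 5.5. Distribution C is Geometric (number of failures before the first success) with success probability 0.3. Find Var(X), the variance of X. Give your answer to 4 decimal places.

25.4712

Per component, A: μ=6.3, E[X²]=45.99; B: μ=9.2, E[X²]=114.89; C: μ=2.33333, E[X²]=13.2222.
E[X] = 0.29·6.3 + 0.47·9.2 + 0.24·2.33333 = 6.711.
E[X²] = 0.29·45.99 + 0.47·114.89 + 0.24·13.2222 = 70.5087.
Var(X) = E[X²] − (E[X])² = 70.5087 − 45.0375 = 25.4712.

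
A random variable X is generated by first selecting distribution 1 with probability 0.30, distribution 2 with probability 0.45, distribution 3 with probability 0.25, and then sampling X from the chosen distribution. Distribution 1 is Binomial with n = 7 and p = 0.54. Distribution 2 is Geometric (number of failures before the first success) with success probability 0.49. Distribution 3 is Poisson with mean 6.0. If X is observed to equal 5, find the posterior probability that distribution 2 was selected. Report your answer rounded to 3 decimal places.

0.070

Likelihoods P(X=5 | ·): 1: 0.204035; 2: 0.0169062; 3: 0.160623.
Posterior ∝ prior × likelihood. Numerator for 2: 0.45·0.0169062 = 0.00760781.
Normalizing constant: 0.3·0.204035 + 0.45·0.0169062 + 0.25·0.160623 = 0.108974.
P(2 | observation) = 0.00760781 / 0.108974 = 0.0698131.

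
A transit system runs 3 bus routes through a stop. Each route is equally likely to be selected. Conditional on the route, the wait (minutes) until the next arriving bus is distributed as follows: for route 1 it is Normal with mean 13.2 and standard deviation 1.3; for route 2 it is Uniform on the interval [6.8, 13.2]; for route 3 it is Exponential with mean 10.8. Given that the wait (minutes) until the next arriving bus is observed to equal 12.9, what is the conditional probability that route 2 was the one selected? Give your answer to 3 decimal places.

Likelihoods f(12.9 | ·): 1: 0.298815; 2: 0.15625; 3: 0.0280437.
Posterior ∝ prior × likelihood. Numerator for 2: 0.333333·0.15625 = 0.0520833.
Normalizing constant: 0.333333·0.298815 + 0.333333·0.15625 + 0.333333·0.0280437 = 0.161036.
P(2 | observation) = 0.0520833 / 0.161036 = 0.323426.

0.323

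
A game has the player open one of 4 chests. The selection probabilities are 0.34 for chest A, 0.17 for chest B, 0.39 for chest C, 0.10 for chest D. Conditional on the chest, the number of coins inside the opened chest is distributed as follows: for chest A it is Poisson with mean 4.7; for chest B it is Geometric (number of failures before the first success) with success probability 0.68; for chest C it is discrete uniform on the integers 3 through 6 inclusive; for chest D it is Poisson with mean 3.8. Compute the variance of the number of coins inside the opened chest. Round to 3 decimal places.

Per component, A: μ=4.7, E[X²]=26.79; B: μ=0.470588, E[X²]=0.913495; C: μ=4.5, E[X²]=21.5; D: μ=3.8, E[X²]=18.24.
E[X] = 0.34·4.7 + 0.17·0.470588 + 0.39·4.5 + 0.1·3.8 = 3.813.
E[X²] = 0.34·26.79 + 0.17·0.913495 + 0.39·21.5 + 0.1·18.24 = 19.4729.
Var(X) = E[X²] − (E[X])² = 19.4729 − 14.539 = 4.93393.

4.934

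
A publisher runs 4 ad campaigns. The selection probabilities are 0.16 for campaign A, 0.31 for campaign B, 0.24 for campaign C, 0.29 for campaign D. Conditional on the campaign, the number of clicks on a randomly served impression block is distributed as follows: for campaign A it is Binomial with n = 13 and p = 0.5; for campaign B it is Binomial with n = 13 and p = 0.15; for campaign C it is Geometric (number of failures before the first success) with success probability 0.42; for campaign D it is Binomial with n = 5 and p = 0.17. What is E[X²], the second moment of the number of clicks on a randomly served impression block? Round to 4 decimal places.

For each component E[X²] = Var + (mean)², giving A: 45.5; B: 5.46; C: 5.19501; D: 1.428.
Overall E[X²] = 0.16·45.5 + 0.31·5.46 + 0.24·5.19501 + 0.29·1.428 = 10.6335.

10.6335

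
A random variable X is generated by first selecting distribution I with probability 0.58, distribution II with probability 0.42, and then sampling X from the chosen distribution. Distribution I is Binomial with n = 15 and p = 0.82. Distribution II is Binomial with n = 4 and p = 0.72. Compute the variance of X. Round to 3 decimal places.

Per component, I: μ=12.3, E[X²]=153.504; II: μ=2.88, E[X²]=9.1008.
E[X] = 0.58·12.3 + 0.42·2.88 = 8.3436.
E[X²] = 0.58·153.504 + 0.42·9.1008 = 92.8547.
Var(X) = E[X²] − (E[X])² = 92.8547 − 69.6157 = 23.239.

23.239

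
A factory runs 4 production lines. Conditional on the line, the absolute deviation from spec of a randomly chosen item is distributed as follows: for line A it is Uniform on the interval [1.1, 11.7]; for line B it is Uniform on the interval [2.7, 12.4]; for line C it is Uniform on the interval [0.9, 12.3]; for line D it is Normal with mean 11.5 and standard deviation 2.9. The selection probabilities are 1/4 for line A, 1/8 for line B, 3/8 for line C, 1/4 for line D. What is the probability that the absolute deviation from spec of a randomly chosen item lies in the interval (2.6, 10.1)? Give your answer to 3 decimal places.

Conditional on each line, P(2.6 < X < 10.1): A: 0.707547; B: 0.762887; C: 0.657895; D: 0.31356.
By total probability, P(2.6 < X < 10.1) = 0.25·0.707547 + 0.125·0.762887 + 0.375·0.657895 + 0.25·0.31356 = 0.597348.

0.597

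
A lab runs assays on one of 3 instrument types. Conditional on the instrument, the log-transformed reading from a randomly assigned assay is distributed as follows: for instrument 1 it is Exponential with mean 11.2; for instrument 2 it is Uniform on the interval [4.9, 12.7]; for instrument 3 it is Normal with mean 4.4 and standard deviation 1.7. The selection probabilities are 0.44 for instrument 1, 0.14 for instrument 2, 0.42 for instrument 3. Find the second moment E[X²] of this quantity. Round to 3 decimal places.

131.284

For each component E[X²] = Var + (mean)², giving 1: 250.88; 2: 82.51; 3: 22.25.
Overall E[X²] = 0.44·250.88 + 0.14·82.51 + 0.42·22.25 = 131.284.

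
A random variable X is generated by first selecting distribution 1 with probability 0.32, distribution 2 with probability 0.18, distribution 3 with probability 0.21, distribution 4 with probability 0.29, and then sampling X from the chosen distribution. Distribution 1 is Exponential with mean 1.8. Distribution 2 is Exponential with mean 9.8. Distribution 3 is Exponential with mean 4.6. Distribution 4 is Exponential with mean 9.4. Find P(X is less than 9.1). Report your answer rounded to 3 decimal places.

0.788

Conditional on each component, P(X < 9.1): 1: 0.993626; 2: 0.604882; 3: 0.86169; 4: 0.62019.
By total probability, P(X < 9.1) = 0.32·0.993626 + 0.18·0.604882 + 0.21·0.86169 + 0.29·0.62019 = 0.787649.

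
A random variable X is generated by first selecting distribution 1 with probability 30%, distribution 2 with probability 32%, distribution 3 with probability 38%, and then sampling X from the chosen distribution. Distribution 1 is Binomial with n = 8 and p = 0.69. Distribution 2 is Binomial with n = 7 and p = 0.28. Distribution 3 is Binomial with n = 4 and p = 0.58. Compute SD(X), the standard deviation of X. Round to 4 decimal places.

1.9326

Per component, 1: μ=5.52, E[X²]=32.1816; 2: μ=1.96, E[X²]=5.2528; 3: μ=2.32, E[X²]=6.3568.
E[X] = 0.3·5.52 + 0.32·1.96 + 0.38·2.32 = 3.1648.
E[X²] = 0.3·32.1816 + 0.32·5.2528 + 0.38·6.3568 = 13.751.
Var(X) = E[X²] − (E[X])² = 13.751 − 10.016 = 3.735.
SD(X) = √3.735 = 1.93262.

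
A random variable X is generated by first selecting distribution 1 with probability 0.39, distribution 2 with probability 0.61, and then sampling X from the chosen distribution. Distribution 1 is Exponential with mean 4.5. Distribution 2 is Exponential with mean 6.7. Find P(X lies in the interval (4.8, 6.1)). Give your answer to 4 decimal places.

Conditional on each component, P(4.8 < X < 6.1): 1: 0.0863498; 2: 0.0861549.
By total probability, P(4.8 < X < 6.1) = 0.39·0.0863498 + 0.61·0.0861549 = 0.0862309.

0.0862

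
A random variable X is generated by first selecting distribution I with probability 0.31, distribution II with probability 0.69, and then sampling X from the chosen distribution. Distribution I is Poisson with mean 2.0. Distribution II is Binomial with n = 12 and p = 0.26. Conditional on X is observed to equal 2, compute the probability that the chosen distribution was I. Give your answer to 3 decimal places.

Likelihoods P(X=2 | ·): I: 0.270671; II: 0.219689.
Posterior ∝ prior × likelihood. Numerator for I: 0.31·0.270671 = 0.0839079.
Normalizing constant: 0.31·0.270671 + 0.69·0.219689 = 0.235493.
P(I | observation) = 0.0839079 / 0.235493 = 0.356307.

0.356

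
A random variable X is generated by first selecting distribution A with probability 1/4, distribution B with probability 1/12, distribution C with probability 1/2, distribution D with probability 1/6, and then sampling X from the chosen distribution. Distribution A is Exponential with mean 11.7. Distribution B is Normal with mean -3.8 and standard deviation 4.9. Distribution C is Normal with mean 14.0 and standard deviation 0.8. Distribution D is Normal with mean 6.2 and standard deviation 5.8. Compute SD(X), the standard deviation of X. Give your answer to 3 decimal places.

Per component, A: μ=11.7, E[X²]=273.78; B: μ=-3.8, E[X²]=38.45; C: μ=14, E[X²]=196.64; D: μ=6.2, E[X²]=72.08.
E[X] = 0.25·11.7 + 0.0833333·-3.8 + 0.5·14 + 0.166667·6.2 = 10.6417.
E[X²] = 0.25·273.78 + 0.0833333·38.45 + 0.5·196.64 + 0.166667·72.08 = 181.982.
Var(X) = E[X²] − (E[X])² = 181.982 − 113.245 = 68.7374.
SD(X) = √68.7374 = 8.2908.

8.291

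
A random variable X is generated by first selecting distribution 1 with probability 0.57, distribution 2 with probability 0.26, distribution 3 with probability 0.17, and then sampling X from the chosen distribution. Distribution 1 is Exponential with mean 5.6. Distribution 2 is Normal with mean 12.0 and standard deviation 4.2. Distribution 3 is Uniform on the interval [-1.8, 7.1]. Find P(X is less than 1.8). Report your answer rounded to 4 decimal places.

0.2274

Conditional on each component, P(X < 1.8): 1: 0.274888; 2: 0.00757922; 3: 0.404494.
By total probability, P(X < 1.8) = 0.57·0.274888 + 0.26·0.00757922 + 0.17·0.404494 = 0.227421.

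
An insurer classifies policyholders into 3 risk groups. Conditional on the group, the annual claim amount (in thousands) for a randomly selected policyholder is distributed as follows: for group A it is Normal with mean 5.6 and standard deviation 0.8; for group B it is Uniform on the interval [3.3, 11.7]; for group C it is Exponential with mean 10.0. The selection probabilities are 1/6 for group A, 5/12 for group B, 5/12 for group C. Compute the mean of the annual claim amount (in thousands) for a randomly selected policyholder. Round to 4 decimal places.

8.2250

Component means — A: 5.6; B: 7.5; C: 10.
E[X] = 0.166667·5.6 + 0.416667·7.5 + 0.416667·10 = 8.225.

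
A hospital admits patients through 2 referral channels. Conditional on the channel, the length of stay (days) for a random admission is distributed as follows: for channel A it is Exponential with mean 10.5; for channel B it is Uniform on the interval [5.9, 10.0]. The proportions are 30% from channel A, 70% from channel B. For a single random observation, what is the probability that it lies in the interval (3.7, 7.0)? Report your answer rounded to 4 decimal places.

0.2447

Conditional on each channel, P(3.7 < X < 7.0): A: 0.189595; B: 0.268293.
By total probability, P(3.7 < X < 7.0) = 0.3·0.189595 + 0.7·0.268293 = 0.244683.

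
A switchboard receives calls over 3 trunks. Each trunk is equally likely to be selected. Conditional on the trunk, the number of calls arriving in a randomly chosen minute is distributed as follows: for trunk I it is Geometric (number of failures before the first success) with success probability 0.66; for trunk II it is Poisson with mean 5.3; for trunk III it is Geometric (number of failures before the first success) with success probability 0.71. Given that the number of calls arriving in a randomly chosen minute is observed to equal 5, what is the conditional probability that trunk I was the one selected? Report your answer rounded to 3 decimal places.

0.017

Likelihoods P(X=5 | ·): I: 0.00299874; II: 0.173955; III: 0.00145629.
Posterior ∝ prior × likelihood. Numerator for I: 0.333333·0.00299874 = 0.000999579.
Normalizing constant: 0.333333·0.00299874 + 0.333333·0.173955 + 0.333333·0.00145629 = 0.0594701.
P(I | observation) = 0.000999579 / 0.0594701 = 0.0168081.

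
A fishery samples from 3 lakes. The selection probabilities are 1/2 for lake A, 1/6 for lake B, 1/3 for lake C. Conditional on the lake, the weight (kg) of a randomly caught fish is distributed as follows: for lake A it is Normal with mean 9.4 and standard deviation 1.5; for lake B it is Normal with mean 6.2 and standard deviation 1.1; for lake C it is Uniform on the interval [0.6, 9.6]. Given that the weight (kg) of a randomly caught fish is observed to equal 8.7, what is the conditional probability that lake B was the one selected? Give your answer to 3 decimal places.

Likelihoods f(8.7 | ·): A: 0.238522; B: 0.0274087; C: 0.111111.
Posterior ∝ prior × likelihood. Numerator for B: 0.166667·0.0274087 = 0.00456812.
Normalizing constant: 0.5·0.238522 + 0.166667·0.0274087 + 0.333333·0.111111 = 0.160866.
P(B | observation) = 0.00456812 / 0.160866 = 0.028397.

0.028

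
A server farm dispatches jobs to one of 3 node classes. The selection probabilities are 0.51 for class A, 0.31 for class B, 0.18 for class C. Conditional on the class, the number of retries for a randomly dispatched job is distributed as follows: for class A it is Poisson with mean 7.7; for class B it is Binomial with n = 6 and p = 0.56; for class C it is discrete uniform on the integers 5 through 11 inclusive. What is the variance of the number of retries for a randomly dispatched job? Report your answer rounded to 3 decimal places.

Per component, A: μ=7.7, E[X²]=66.99; B: μ=3.36, E[X²]=12.768; C: μ=8, E[X²]=68.
E[X] = 0.51·7.7 + 0.31·3.36 + 0.18·8 = 6.4086.
E[X²] = 0.51·66.99 + 0.31·12.768 + 0.18·68 = 50.363.
Var(X) = E[X²] − (E[X])² = 50.363 − 41.0702 = 9.29283.

9.293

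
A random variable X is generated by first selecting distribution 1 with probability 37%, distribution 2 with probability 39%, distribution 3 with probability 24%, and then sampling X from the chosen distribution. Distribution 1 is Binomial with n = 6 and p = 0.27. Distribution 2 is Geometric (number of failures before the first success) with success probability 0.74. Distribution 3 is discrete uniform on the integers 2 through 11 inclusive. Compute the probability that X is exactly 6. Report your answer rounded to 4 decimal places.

Conditional on each component, P(X = 6): 1: 0.00038742; 2: 0.000228598; 3: 0.1.
By total probability, P(X = 6) = 0.37·0.00038742 + 0.39·0.000228598 + 0.24·0.1 = 0.0242325.

0.0242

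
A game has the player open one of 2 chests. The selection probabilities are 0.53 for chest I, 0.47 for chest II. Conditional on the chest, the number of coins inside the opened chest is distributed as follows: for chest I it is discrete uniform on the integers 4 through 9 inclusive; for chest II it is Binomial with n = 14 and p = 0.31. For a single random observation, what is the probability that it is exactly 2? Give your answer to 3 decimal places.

0.048

Conditional on each chest, P(X = 2): I: 0; II: 0.101848.
By total probability, P(X = 2) = 0.53·0 + 0.47·0.101848 = 0.0478687.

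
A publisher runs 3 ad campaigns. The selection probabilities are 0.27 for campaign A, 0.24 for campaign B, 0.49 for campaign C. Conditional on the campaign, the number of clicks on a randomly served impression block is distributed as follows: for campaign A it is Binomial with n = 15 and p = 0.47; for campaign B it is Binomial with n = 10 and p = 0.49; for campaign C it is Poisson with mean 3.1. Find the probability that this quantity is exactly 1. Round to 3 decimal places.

0.071

Conditional on each campaign, P(X = 1): A: 0.000972862; B: 0.0114374; C: 0.139653.
By total probability, P(X = 1) = 0.27·0.000972862 + 0.24·0.0114374 + 0.49·0.139653 = 0.0714374.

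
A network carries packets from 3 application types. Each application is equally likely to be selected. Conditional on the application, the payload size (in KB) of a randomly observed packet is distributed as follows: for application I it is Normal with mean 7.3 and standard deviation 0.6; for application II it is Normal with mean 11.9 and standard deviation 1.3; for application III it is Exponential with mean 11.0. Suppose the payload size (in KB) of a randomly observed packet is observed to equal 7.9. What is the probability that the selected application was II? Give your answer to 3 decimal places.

0.006

Likelihoods f(7.9 | ·): I: 0.403285; II: 0.00269858; III: 0.0443307.
Posterior ∝ prior × likelihood. Numerator for II: 0.333333·0.00269858 = 0.000899526.
Normalizing constant: 0.333333·0.403285 + 0.333333·0.00269858 + 0.333333·0.0443307 = 0.150105.
P(II | observation) = 0.000899526 / 0.150105 = 0.00599266.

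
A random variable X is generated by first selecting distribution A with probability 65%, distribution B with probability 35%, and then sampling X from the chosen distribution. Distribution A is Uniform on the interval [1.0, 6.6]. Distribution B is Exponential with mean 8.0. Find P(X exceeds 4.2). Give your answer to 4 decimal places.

0.4856

Conditional on each component, P(X > 4.2): A: 0.428571; B: 0.591555.
By total probability, P(X > 4.2) = 0.65·0.428571 + 0.35·0.591555 = 0.485616.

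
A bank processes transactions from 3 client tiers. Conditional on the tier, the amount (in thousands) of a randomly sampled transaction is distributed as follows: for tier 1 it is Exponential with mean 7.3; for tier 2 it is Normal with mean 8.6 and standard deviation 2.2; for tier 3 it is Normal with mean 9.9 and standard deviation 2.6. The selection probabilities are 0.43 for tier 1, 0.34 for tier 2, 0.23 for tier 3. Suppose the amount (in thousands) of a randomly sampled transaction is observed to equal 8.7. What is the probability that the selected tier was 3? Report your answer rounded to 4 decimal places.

Likelihoods f(8.7 | ·): 1: 0.0416; 2: 0.18115; 3: 0.137937.
Posterior ∝ prior × likelihood. Numerator for 3: 0.23·0.137937 = 0.0317255.
Normalizing constant: 0.43·0.0416 + 0.34·0.18115 + 0.23·0.137937 = 0.111205.
P(3 | observation) = 0.0317255 / 0.111205 = 0.28529.

0.2853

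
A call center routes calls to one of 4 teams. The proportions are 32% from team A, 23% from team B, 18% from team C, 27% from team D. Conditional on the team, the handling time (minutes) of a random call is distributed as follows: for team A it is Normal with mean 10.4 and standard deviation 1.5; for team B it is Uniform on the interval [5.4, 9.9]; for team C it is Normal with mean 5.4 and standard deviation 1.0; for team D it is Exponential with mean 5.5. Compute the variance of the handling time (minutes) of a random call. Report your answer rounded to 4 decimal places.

Per component, A: μ=10.4, E[X²]=110.41; B: μ=7.65, E[X²]=60.21; C: μ=5.4, E[X²]=30.16; D: μ=5.5, E[X²]=60.5.
E[X] = 0.32·10.4 + 0.23·7.65 + 0.18·5.4 + 0.27·5.5 = 7.5445.
E[X²] = 0.32·110.41 + 0.23·60.21 + 0.18·30.16 + 0.27·60.5 = 70.9433.
Var(X) = E[X²] − (E[X])² = 70.9433 − 56.9195 = 14.0238.

14.0238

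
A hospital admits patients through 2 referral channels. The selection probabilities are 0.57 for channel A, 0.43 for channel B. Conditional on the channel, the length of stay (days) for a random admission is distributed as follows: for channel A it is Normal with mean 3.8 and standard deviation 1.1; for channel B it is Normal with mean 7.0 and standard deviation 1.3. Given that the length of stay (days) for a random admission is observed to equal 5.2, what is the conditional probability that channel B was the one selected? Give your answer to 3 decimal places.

Likelihoods f(5.2 | ·): A: 0.161352; B: 0.117669.
Posterior ∝ prior × likelihood. Numerator for B: 0.43·0.117669 = 0.0505975.
Normalizing constant: 0.57·0.161352 + 0.43·0.117669 = 0.142568.
P(B | observation) = 0.0505975 / 0.142568 = 0.3549.

0.355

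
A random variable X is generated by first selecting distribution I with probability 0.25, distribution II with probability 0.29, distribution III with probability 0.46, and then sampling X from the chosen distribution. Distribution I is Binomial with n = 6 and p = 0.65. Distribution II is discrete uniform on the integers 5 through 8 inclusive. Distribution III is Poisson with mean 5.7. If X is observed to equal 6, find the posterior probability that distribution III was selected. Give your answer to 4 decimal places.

0.4452

Likelihoods P(X=6 | ·): I: 0.0754189; II: 0.25; III: 0.159382.
Posterior ∝ prior × likelihood. Numerator for III: 0.46·0.159382 = 0.0733155.
Normalizing constant: 0.25·0.0754189 + 0.29·0.25 + 0.46·0.159382 = 0.16467.
P(III | observation) = 0.0733155 / 0.16467 = 0.445226.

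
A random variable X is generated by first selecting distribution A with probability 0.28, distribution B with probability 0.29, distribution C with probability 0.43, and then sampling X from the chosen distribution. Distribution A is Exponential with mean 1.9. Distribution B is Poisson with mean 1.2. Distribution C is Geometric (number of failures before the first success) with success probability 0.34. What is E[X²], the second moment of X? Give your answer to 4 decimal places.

For each component E[X²] = Var + (mean)², giving A: 7.22; B: 2.64; C: 9.47751.
Overall E[X²] = 0.28·7.22 + 0.29·2.64 + 0.43·9.47751 = 6.86253.

6.8625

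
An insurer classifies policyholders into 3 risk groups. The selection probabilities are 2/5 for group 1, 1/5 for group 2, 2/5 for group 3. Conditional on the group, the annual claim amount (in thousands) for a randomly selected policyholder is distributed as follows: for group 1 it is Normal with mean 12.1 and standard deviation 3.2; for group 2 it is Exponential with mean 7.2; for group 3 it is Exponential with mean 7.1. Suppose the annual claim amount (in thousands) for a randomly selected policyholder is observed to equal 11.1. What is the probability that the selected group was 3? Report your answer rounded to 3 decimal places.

Likelihoods f(11.1 | ·): 1: 0.118728; 2: 0.0297256; 3: 0.0294968.
Posterior ∝ prior × likelihood. Numerator for 3: 0.4·0.0294968 = 0.0117987.
Normalizing constant: 0.4·0.118728 + 0.2·0.0297256 + 0.4·0.0294968 = 0.0652351.
P(3 | observation) = 0.0117987 / 0.0652351 = 0.180864.

0.181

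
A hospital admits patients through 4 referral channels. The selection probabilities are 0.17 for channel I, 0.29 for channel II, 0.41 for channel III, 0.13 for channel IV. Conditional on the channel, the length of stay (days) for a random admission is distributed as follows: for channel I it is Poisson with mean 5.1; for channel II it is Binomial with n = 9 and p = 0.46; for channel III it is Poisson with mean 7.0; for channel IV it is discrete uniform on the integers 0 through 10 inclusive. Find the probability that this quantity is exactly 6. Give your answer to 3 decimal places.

Conditional on each channel, P(X = 6): I: 0.149; II: 0.125316; III: 0.149003; IV: 0.0909091.
By total probability, P(X = 6) = 0.17·0.149 + 0.29·0.125316 + 0.41·0.149003 + 0.13·0.0909091 = 0.134581.

0.135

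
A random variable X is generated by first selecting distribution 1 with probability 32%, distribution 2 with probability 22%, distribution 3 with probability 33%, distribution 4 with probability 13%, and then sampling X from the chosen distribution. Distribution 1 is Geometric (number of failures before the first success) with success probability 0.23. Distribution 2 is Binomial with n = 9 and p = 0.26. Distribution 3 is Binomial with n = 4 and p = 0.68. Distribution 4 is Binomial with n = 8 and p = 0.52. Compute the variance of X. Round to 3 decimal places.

5.920

Per component, 1: μ=3.34783, E[X²]=25.7637; 2: μ=2.34, E[X²]=7.2072; 3: μ=2.72, E[X²]=8.2688; 4: μ=4.16, E[X²]=19.3024.
E[X] = 0.32·3.34783 + 0.22·2.34 + 0.33·2.72 + 0.13·4.16 = 3.0245.
E[X²] = 0.32·25.7637 + 0.22·7.2072 + 0.33·8.2688 + 0.13·19.3024 = 15.068.
Var(X) = E[X²] − (E[X])² = 15.068 − 9.14763 = 5.92036.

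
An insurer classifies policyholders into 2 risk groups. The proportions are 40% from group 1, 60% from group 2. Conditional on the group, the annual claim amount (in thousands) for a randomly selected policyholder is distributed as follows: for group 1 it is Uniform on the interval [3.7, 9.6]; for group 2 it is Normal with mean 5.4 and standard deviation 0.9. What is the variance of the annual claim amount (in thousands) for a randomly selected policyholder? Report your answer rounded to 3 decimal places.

Per component, 1: μ=6.65, E[X²]=47.1233; 2: μ=5.4, E[X²]=29.97.
E[X] = 0.4·6.65 + 0.6·5.4 = 5.9.
E[X²] = 0.4·47.1233 + 0.6·29.97 = 36.8313.
Var(X) = E[X²] − (E[X])² = 36.8313 − 34.81 = 2.02133.

2.021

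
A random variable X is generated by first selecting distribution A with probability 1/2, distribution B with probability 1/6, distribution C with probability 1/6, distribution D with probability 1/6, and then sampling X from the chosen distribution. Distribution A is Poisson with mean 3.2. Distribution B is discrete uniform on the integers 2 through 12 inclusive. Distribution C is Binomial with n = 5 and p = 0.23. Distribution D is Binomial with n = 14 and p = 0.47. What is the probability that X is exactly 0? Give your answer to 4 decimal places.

Conditional on each component, P(X = 0): A: 0.0407622; B: 0; C: 0.270678; D: 0.000137995.
By total probability, P(X = 0) = 0.5·0.0407622 + 0.166667·0 + 0.166667·0.270678 + 0.166667·0.000137995 = 0.0655172.

0.0655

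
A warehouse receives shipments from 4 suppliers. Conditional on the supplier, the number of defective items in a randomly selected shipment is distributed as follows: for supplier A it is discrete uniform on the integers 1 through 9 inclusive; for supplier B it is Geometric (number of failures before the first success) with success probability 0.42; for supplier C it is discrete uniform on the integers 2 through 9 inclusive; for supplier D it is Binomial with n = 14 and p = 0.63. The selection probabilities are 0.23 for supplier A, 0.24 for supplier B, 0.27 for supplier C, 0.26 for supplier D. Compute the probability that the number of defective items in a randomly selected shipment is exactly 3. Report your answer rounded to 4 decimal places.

0.0794

Conditional on each supplier, P(X = 3): A: 0.111111; B: 0.081947; C: 0.125; D: 0.00161935.
By total probability, P(X = 3) = 0.23·0.111111 + 0.24·0.081947 + 0.27·0.125 + 0.26·0.00161935 = 0.0793939.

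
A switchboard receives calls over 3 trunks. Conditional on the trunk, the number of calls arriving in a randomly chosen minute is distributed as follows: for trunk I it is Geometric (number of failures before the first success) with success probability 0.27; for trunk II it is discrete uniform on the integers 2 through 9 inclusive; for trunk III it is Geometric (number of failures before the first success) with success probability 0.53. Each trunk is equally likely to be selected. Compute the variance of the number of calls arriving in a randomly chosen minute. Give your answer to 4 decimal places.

9.2459

Per component, I: μ=2.7037, E[X²]=17.3237; II: μ=5.5, E[X²]=35.5; III: μ=0.886792, E[X²]=2.45959.
E[X] = 0.333333·2.7037 + 0.333333·5.5 + 0.333333·0.886792 = 3.03017.
E[X²] = 0.333333·17.3237 + 0.333333·35.5 + 0.333333·2.45959 = 18.4278.
Var(X) = E[X²] − (E[X])² = 18.4278 − 9.1819 = 9.24587.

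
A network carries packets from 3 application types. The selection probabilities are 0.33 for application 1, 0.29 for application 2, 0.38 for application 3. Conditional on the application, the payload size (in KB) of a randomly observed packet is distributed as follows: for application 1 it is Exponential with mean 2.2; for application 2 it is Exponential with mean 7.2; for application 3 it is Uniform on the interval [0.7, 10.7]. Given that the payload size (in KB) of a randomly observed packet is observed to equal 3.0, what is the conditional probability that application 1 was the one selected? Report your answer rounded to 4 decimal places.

Likelihoods f(3.0 | ·): 1: 0.116241; 2: 0.0915612; 3: 0.1.
Posterior ∝ prior × likelihood. Numerator for 1: 0.33·0.116241 = 0.0383594.
Normalizing constant: 0.33·0.116241 + 0.29·0.0915612 + 0.38·0.1 = 0.102912.
P(1 | observation) = 0.0383594 / 0.102912 = 0.372739.

0.3727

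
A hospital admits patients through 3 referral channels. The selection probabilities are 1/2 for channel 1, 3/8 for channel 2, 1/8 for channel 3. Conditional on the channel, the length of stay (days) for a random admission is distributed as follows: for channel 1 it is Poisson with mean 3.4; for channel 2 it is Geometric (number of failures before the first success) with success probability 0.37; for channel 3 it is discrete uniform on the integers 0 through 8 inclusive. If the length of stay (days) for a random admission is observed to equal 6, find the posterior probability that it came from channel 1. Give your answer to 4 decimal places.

0.6134

Likelihoods P(X=6 | ·): 1: 0.0716044; 2: 0.0231337; 3: 0.111111.
Posterior ∝ prior × likelihood. Numerator for 1: 0.5·0.0716044 = 0.0358022.
Normalizing constant: 0.5·0.0716044 + 0.375·0.0231337 + 0.125·0.111111 = 0.0583662.
P(1 | observation) = 0.0358022 / 0.0583662 = 0.613406.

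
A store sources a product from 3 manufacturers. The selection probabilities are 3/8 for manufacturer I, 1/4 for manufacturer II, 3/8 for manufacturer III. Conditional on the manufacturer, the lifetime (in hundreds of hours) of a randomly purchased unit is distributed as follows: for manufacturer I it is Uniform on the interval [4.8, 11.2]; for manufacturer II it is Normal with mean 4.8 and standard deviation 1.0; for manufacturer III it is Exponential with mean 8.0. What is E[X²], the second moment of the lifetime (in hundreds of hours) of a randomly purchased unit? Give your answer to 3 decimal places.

For each component E[X²] = Var + (mean)², giving I: 67.4133; II: 24.04; III: 128.
Overall E[X²] = 0.375·67.4133 + 0.25·24.04 + 0.375·128 = 79.29.

79.290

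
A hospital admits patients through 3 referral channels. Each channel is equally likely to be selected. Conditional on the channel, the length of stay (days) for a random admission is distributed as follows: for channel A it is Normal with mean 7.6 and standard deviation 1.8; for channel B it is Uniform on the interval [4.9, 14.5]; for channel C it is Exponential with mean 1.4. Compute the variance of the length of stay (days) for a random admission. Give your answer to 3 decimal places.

Per component, A: μ=7.6, E[X²]=61; B: μ=9.7, E[X²]=101.77; C: μ=1.4, E[X²]=3.92.
E[X] = 0.333333·7.6 + 0.333333·9.7 + 0.333333·1.4 = 6.23333.
E[X²] = 0.333333·61 + 0.333333·101.77 + 0.333333·3.92 = 55.5633.
Var(X) = E[X²] − (E[X])² = 55.5633 − 38.8544 = 16.7089.

16.709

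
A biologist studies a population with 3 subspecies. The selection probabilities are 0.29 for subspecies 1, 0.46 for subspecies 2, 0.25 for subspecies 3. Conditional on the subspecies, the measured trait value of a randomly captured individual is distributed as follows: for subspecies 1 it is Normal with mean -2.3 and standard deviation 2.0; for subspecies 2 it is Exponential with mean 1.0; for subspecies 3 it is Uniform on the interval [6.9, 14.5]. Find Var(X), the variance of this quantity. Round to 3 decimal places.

27.349

Per component, 1: μ=-2.3, E[X²]=9.29; 2: μ=1, E[X²]=2; 3: μ=10.7, E[X²]=119.303.
E[X] = 0.29·-2.3 + 0.46·1 + 0.25·10.7 = 2.468.
E[X²] = 0.29·9.29 + 0.46·2 + 0.25·119.303 = 33.4399.
Var(X) = E[X²] − (E[X])² = 33.4399 − 6.09102 = 27.3489.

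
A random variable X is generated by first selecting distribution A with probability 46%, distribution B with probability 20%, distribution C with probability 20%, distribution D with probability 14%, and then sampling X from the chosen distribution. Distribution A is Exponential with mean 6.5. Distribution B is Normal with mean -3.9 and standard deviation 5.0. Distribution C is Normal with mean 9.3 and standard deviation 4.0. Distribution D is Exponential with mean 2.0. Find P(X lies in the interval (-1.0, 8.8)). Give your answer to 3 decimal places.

Conditional on each component, P(-1.0 < X < 8.8): A: 0.741755; B: 0.275415; C: 0.44525; D: 0.987723.
By total probability, P(-1.0 < X < 8.8) = 0.46·0.741755 + 0.2·0.275415 + 0.2·0.44525 + 0.14·0.987723 = 0.623621.

0.624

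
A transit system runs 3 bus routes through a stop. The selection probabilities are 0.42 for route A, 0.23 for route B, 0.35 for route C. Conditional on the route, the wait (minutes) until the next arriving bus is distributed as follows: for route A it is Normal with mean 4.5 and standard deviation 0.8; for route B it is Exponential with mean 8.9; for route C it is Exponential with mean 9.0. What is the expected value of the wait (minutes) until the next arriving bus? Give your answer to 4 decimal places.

7.0870

Component means — A: 4.5; B: 8.9; C: 9.
E[X] = 0.42·4.5 + 0.23·8.9 + 0.35·9 = 7.087.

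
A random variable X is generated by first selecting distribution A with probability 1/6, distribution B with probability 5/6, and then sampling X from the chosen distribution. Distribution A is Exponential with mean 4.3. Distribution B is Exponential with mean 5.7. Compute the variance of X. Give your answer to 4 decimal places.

Per component, A: μ=4.3, E[X²]=36.98; B: μ=5.7, E[X²]=64.98.
E[X] = 0.166667·4.3 + 0.833333·5.7 = 5.46667.
E[X²] = 0.166667·36.98 + 0.833333·64.98 = 60.3133.
Var(X) = E[X²] − (E[X])² = 60.3133 − 29.8844 = 30.4289.

30.4289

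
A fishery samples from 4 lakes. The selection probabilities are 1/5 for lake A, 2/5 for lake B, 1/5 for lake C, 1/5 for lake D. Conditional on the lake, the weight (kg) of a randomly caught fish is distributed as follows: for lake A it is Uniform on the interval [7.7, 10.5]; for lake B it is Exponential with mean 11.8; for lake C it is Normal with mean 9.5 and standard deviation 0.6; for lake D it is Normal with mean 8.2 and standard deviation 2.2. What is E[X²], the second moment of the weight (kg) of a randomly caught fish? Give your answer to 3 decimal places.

For each component E[X²] = Var + (mean)², giving A: 83.4633; B: 278.48; C: 90.61; D: 72.08.
Overall E[X²] = 0.2·83.4633 + 0.4·278.48 + 0.2·90.61 + 0.2·72.08 = 160.623.

160.623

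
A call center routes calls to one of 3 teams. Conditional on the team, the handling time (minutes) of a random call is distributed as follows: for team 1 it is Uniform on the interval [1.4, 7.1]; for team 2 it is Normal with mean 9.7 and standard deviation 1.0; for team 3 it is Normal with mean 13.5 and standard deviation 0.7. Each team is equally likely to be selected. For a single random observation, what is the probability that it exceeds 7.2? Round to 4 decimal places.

Conditional on each team, P(X > 7.2): 1: 0; 2: 0.99379; 3: 1.
By total probability, P(X > 7.2) = 0.333333·0 + 0.333333·0.99379 + 0.333333·1 = 0.664597.

0.6646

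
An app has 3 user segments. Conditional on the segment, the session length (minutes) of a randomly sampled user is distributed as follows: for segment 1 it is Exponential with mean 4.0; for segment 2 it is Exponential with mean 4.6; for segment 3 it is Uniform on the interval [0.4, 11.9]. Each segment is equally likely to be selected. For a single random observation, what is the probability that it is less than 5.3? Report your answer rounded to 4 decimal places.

0.6148

Conditional on each segment, P(X < 5.3): 1: 0.734197; 2: 0.684051; 3: 0.426087.
By total probability, P(X < 5.3) = 0.333333·0.734197 + 0.333333·0.684051 + 0.333333·0.426087 = 0.614778.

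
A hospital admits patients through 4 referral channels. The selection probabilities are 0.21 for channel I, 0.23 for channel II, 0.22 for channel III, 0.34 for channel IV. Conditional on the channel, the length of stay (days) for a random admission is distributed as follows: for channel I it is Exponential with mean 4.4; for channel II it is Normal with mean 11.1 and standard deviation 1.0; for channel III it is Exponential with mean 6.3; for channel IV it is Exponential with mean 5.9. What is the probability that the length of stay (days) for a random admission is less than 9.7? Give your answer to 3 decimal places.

0.653

Conditional on each channel, P(X < 9.7): I: 0.889699; II: 0.0807567; III: 0.785551; IV: 0.806807.
By total probability, P(X < 9.7) = 0.21·0.889699 + 0.23·0.0807567 + 0.22·0.785551 + 0.34·0.806807 = 0.652547.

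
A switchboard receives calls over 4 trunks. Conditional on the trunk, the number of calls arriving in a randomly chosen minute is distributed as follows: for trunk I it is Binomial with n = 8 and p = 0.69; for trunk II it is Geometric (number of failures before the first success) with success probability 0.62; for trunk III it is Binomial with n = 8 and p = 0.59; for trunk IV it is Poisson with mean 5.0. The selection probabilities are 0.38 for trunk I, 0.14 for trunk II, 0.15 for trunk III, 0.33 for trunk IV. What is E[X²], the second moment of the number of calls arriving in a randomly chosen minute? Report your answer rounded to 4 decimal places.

For each component E[X²] = Var + (mean)², giving I: 32.1816; II: 1.3642; III: 24.2136; IV: 30.
Overall E[X²] = 0.38·32.1816 + 0.14·1.3642 + 0.15·24.2136 + 0.33·30 = 25.952.

25.9520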